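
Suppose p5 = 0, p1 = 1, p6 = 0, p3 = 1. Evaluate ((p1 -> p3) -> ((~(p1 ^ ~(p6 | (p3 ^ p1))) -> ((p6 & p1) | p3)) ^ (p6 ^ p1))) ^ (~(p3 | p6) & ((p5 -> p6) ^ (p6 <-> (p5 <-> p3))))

0

Substituting p5=0, p1=1, p6=0, p3=1:
p1 -> p3 = 1 -> 1 = 1
p3 ^ p1 = 1 ^ 1 = 0
p6 | (p3 ^ p1) = 0 | 0 = 0
~(p6 | (p3 ^ p1)) = ~0 = 1
p1 ^ ~(p6 | (p3 ^ p1)) = 1 ^ 1 = 0
~(p1 ^ ~(p6 | (p3 ^ p1))) = ~0 = 1
p6 & p1 = 0 & 1 = 0
(p6 & p1) | p3 = 0 | 1 = 1
~(p1 ^ ~(p6 | (p3 ^ p1))) -> ((p6 & p1) | p3) = 1 -> 1 = 1
p6 ^ p1 = 0 ^ 1 = 1
(~(p1 ^ ~(p6 | (p3 ^ p1))) -> ((p6 & p1) | p3)) ^ (p6 ^ p1) = 1 ^ 1 = 0
(p1 -> p3) -> ((~(p1 ^ ~(p6 | (p3 ^ p1))) -> ((p6 & p1) | p3)) ^ (p6 ^ p1)) = 1 -> 0 = 0
p3 | p6 = 1 | 0 = 1
~(p3 | p6) = ~1 = 0
p5 -> p6 = 0 -> 0 = 1
p5 <-> p3 = 0 <-> 1 = 0
p6 <-> (p5 <-> p3) = 0 <-> 0 = 1
(p5 -> p6) ^ (p6 <-> (p5 <-> p3)) = 1 ^ 1 = 0
~(p3 | p6) & ((p5 -> p6) ^ (p6 <-> (p5 <-> p3))) = 0 & 0 = 0
((p1 -> p3) -> ((~(p1 ^ ~(p6 | (p3 ^ p1))) -> ((p6 & p1) | p3)) ^ (p6 ^ p1))) ^ (~(p3 | p6) & ((p5 -> p6) ^ (p6 <-> (p5 <-> p3)))) = 0 ^ 0 = 0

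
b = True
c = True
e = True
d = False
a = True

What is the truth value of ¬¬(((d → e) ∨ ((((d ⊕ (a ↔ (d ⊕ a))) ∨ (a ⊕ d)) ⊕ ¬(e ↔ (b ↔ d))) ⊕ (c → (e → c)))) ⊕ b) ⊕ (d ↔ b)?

False

d → e = False → True = True
d ⊕ a = False ⊕ True = True
a ↔ (d ⊕ a) = True ↔ True = True
d ⊕ (a ↔ (d ⊕ a)) = False ⊕ True = True
a ⊕ d = True ⊕ False = True
(d ⊕ (a ↔ (d ⊕ a))) ∨ (a ⊕ d) = True ∨ True = True
b ↔ d = True ↔ False = False
e ↔ (b ↔ d) = True ↔ False = False
¬(e ↔ (b ↔ d)) = ¬False = True
((d ⊕ (a ↔ (d ⊕ a))) ∨ (a ⊕ d)) ⊕ ¬(e ↔ (b ↔ d)) = True ⊕ True = False
e → c = True → True = True
c → (e → c) = True → True = True
(((d ⊕ (a ↔ (d ⊕ a))) ∨ (a ⊕ d)) ⊕ ¬(e ↔ (b ↔ d))) ⊕ (c → (e → c)) = False ⊕ True = True
(d → e) ∨ ((((d ⊕ (a ↔ (d ⊕ a))) ∨ (a ⊕ d)) ⊕ ¬(e ↔ (b ↔ d))) ⊕ (c → (e → c))) = True ∨ True = True
((d → e) ∨ ((((d ⊕ (a ↔ (d ⊕ a))) ∨ (a ⊕ d)) ⊕ ¬(e ↔ (b ↔ d))) ⊕ (c → (e → c)))) ⊕ b = True ⊕ True = False
¬(((d → e) ∨ ((((d ⊕ (a ↔ (d ⊕ a))) ∨ (a ⊕ d)) ⊕ ¬(e ↔ (b ↔ d))) ⊕ (c → (e → c)))) ⊕ b) = ¬False = True
¬¬(((d → e) ∨ ((((d ⊕ (a ↔ (d ⊕ a))) ∨ (a ⊕ d)) ⊕ ¬(e ↔ (b ↔ d))) ⊕ (c → (e → c)))) ⊕ b) = ¬True = False
d ↔ b = False ↔ True = False
¬¬(((d → e) ∨ ((((d ⊕ (a ↔ (d ⊕ a))) ∨ (a ⊕ d)) ⊕ ¬(e ↔ (b ↔ d))) ⊕ (c → (e → c)))) ⊕ b) ⊕ (d ↔ b) = False ⊕ False = False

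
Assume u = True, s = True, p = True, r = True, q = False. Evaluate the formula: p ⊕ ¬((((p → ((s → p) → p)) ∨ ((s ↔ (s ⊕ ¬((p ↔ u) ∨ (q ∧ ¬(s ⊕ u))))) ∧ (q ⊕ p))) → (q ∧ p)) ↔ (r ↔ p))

False

Substituting u=True, s=True, p=True, r=True, q=False:
s → p = True → True = True
(s → p) → p = True → True = True
p → ((s → p) → p) = True → True = True
p ↔ u = True ↔ True = True
s ⊕ u = True ⊕ True = False
¬(s ⊕ u) = ¬False = True
q ∧ ¬(s ⊕ u) = False ∧ True = False
(p ↔ u) ∨ (q ∧ ¬(s ⊕ u)) = True ∨ False = True
¬((p ↔ u) ∨ (q ∧ ¬(s ⊕ u))) = ¬True = False
s ⊕ ¬((p ↔ u) ∨ (q ∧ ¬(s ⊕ u))) = True ⊕ False = True
s ↔ (s ⊕ ¬((p ↔ u) ∨ (q ∧ ¬(s ⊕ u)))) = True ↔ True = True
q ⊕ p = False ⊕ True = True
(s ↔ (s ⊕ ¬((p ↔ u) ∨ (q ∧ ¬(s ⊕ u))))) ∧ (q ⊕ p) = True ∧ True = True
(p → ((s → p) → p)) ∨ ((s ↔ (s ⊕ ¬((p ↔ u) ∨ (q ∧ ¬(s ⊕ u))))) ∧ (q ⊕ p)) = True ∨ True = True
q ∧ p = False ∧ True = False
((p → ((s → p) → p)) ∨ ((s ↔ (s ⊕ ¬((p ↔ u) ∨ (q ∧ ¬(s ⊕ u))))) ∧ (q ⊕ p))) → (q ∧ p) = True → False = False
r ↔ p = True ↔ True = True
(((p → ((s → p) → p)) ∨ ((s ↔ (s ⊕ ¬((p ↔ u) ∨ (q ∧ ¬(s ⊕ u))))) ∧ (q ⊕ p))) → (q ∧ p)) ↔ (r ↔ p) = False ↔ True = False
¬((((p → ((s → p) → p)) ∨ ((s ↔ (s ⊕ ¬((p ↔ u) ∨ (q ∧ ¬(s ⊕ u))))) ∧ (q ⊕ p))) → (q ∧ p)) ↔ (r ↔ p)) = ¬False = True
p ⊕ ¬((((p → ((s → p) → p)) ∨ ((s ↔ (s ⊕ ¬((p ↔ u) ∨ (q ∧ ¬(s ⊕ u))))) ∧ (q ⊕ p))) → (q ∧ p)) ↔ (r ↔ p)) = True ⊕ True = False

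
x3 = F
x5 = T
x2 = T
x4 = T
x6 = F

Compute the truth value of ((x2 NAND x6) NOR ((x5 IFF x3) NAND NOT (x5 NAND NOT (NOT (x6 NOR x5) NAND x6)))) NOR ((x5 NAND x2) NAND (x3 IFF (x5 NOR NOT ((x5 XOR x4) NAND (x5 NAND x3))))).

F

x2 NAND x6 = T NAND F = T
x5 IFF x3 = T IFF F = F
x6 NOR x5 = F NOR T = F
NOT (x6 NOR x5) = NOT F = T
NOT (x6 NOR x5) NAND x6 = T NAND F = T
NOT (NOT (x6 NOR x5) NAND x6) = NOT T = F
x5 NAND NOT (NOT (x6 NOR x5) NAND x6) = T NAND F = T
NOT (x5 NAND NOT (NOT (x6 NOR x5) NAND x6)) = NOT T = F
(x5 IFF x3) NAND NOT (x5 NAND NOT (NOT (x6 NOR x5) NAND x6)) = F NAND F = T
(x2 NAND x6) NOR ((x5 IFF x3) NAND NOT (x5 NAND NOT (NOT (x6 NOR x5) NAND x6))) = T NOR T = F
x5 NAND x2 = T NAND T = F
x5 XOR x4 = T XOR T = F
x5 NAND x3 = T NAND F = T
(x5 XOR x4) NAND (x5 NAND x3) = F NAND T = T
NOT ((x5 XOR x4) NAND (x5 NAND x3)) = NOT T = F
x5 NOR NOT ((x5 XOR x4) NAND (x5 NAND x3)) = T NOR F = F
x3 IFF (x5 NOR NOT ((x5 XOR x4) NAND (x5 NAND x3))) = F IFF F = T
(x5 NAND x2) NAND (x3 IFF (x5 NOR NOT ((x5 XOR x4) NAND (x5 NAND x3)))) = F NAND T = T
((x2 NAND x6) NOR ((x5 IFF x3) NAND NOT (x5 NAND NOT (NOT (x6 NOR x5) NAND x6)))) NOR ((x5 NAND x2) NAND (x3 IFF (x5 NOR NOT ((x5 XOR x4) NAND (x5 NAND x3))))) = F NOR T = F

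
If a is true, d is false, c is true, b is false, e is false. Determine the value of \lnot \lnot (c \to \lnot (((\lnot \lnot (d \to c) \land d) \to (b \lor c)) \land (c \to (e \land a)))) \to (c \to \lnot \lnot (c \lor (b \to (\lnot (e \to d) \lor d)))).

\text{True}

d \to c = \text{False} \to \text{True} = \text{True}
\lnot (d \to c) = \lnot \text{True} = \text{False}
\lnot \lnot (d \to c) = \lnot \text{False} = \text{True}
\lnot \lnot (d \to c) \land d = \text{True} \land \text{False} = \text{False}
b \lor c = \text{False} \lor \text{True} = \text{True}
(\lnot \lnot (d \to c) \land d) \to (b \lor c) = \text{False} \to \text{True} = \text{True}
e \land a = \text{False} \land \text{True} = \text{False}
c \to (e \land a) = \text{True} \to \text{False} = \text{False}
((\lnot \lnot (d \to c) \land d) \to (b \lor c)) \land (c \to (e \land a)) = \text{True} \land \text{False} = \text{False}
\lnot (((\lnot \lnot (d \to c) \land d) \to (b \lor c)) \land (c \to (e \land a))) = \lnot \text{False} = \text{True}
c \to \lnot (((\lnot \lnot (d \to c) \land d) \to (b \lor c)) \land (c \to (e \land a))) = \text{True} \to \text{True} = \text{True}
\lnot (c \to \lnot (((\lnot \lnot (d \to c) \land d) \to (b \lor c)) \land (c \to (e \land a)))) = \lnot \text{True} = \text{False}
\lnot \lnot (c \to \lnot (((\lnot \lnot (d \to c) \land d) \to (b \lor c)) \land (c \to (e \land a)))) = \lnot \text{False} = \text{True}
e \to d = \text{False} \to \text{False} = \text{True}
\lnot (e \to d) = \lnot \text{True} = \text{False}
\lnot (e \to d) \lor d = \text{False} \lor \text{False} = \text{False}
b \to (\lnot (e \to d) \lor d) = \text{False} \to \text{False} = \text{True}
c \lor (b \to (\lnot (e \to d) \lor d)) = \text{True} \lor \text{True} = \text{True}
\lnot (c \lor (b \to (\lnot (e \to d) \lor d))) = \lnot \text{True} = \text{False}
\lnot \lnot (c \lor (b \to (\lnot (e \to d) \lor d))) = \lnot \text{False} = \text{True}
c \to \lnot \lnot (c \lor (b \to (\lnot (e \to d) \lor d))) = \text{True} \to \text{True} = \text{True}
\lnot \lnot (c \to \lnot (((\lnot \lnot (d \to c) \land d) \to (b \lor c)) \land (c \to (e \land a)))) \to (c \to \lnot \lnot (c \lor (b \to (\lnot (e \to d) \lor d)))) = \text{True} \to \text{True} = \text{True}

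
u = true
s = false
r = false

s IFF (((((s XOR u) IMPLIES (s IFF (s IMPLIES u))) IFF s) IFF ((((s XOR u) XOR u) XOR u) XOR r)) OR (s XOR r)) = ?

s XOR u = false XOR true = true
s IMPLIES u = false IMPLIES true = true
s IFF (s IMPLIES u) = false IFF true = false
(s XOR u) IMPLIES (s IFF (s IMPLIES u)) = true IMPLIES false = false
((s XOR u) IMPLIES (s IFF (s IMPLIES u))) IFF s = false IFF false = true
s XOR u = false XOR true = true
(s XOR u) XOR u = true XOR true = false
((s XOR u) XOR u) XOR u = false XOR true = true
(((s XOR u) XOR u) XOR u) XOR r = true XOR false = true
(((s XOR u) IMPLIES (s IFF (s IMPLIES u))) IFF s) IFF ((((s XOR u) XOR u) XOR u) XOR r) = true IFF true = true
s XOR r = false XOR false = false
((((s XOR u) IMPLIES (s IFF (s IMPLIES u))) IFF s) IFF ((((s XOR u) XOR u) XOR u) XOR r)) OR (s XOR r) = true OR false = true
s IFF (((((s XOR u) IMPLIES (s IFF (s IMPLIES u))) IFF s) IFF ((((s XOR u) XOR u) XOR u) XOR r)) OR (s XOR r)) = false IFF true = false

false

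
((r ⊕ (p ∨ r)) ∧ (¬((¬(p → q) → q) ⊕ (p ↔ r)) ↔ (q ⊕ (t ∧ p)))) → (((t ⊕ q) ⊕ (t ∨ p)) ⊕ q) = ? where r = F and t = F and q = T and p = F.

p ∨ r = F ∨ F = F
r ⊕ (p ∨ r) = F ⊕ F = F
p → q = F → T = T
¬(p → q) = ¬T = F
¬(p → q) → q = F → T = T
p ↔ r = F ↔ F = T
(¬(p → q) → q) ⊕ (p ↔ r) = T ⊕ T = F
¬((¬(p → q) → q) ⊕ (p ↔ r)) = ¬F = T
t ∧ p = F ∧ F = F
q ⊕ (t ∧ p) = T ⊕ F = T
¬((¬(p → q) → q) ⊕ (p ↔ r)) ↔ (q ⊕ (t ∧ p)) = T ↔ T = T
(r ⊕ (p ∨ r)) ∧ (¬((¬(p → q) → q) ⊕ (p ↔ r)) ↔ (q ⊕ (t ∧ p))) = F ∧ T = F
t ⊕ q = F ⊕ T = T
t ∨ p = F ∨ F = F
(t ⊕ q) ⊕ (t ∨ p) = T ⊕ F = T
((t ⊕ q) ⊕ (t ∨ p)) ⊕ q = T ⊕ T = F
((r ⊕ (p ∨ r)) ∧ (¬((¬(p → q) → q) ⊕ (p ↔ r)) ↔ (q ⊕ (t ∧ p)))) → (((t ⊕ q) ⊕ (t ∨ p)) ⊕ q) = F → F = T

T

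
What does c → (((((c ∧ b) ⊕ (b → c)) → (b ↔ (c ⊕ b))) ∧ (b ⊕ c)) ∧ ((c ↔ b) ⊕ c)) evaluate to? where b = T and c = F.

c ∧ b = F ∧ T = F
b → c = T → F = F
(c ∧ b) ⊕ (b → c) = F ⊕ F = F
c ⊕ b = F ⊕ T = T
b ↔ (c ⊕ b) = T ↔ T = T
((c ∧ b) ⊕ (b → c)) → (b ↔ (c ⊕ b)) = F → T = T
b ⊕ c = T ⊕ F = T
(((c ∧ b) ⊕ (b → c)) → (b ↔ (c ⊕ b))) ∧ (b ⊕ c) = T ∧ T = T
c ↔ b = F ↔ T = F
(c ↔ b) ⊕ c = F ⊕ F = F
((((c ∧ b) ⊕ (b → c)) → (b ↔ (c ⊕ b))) ∧ (b ⊕ c)) ∧ ((c ↔ b) ⊕ c) = T ∧ F = F
c → (((((c ∧ b) ⊕ (b → c)) → (b ↔ (c ⊕ b))) ∧ (b ⊕ c)) ∧ ((c ↔ b) ⊕ c)) = F → F = T

T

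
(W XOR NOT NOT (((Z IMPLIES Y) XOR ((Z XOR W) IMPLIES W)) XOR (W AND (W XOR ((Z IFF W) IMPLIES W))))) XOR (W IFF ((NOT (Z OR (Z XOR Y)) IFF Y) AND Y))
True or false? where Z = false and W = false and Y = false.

Z IMPLIES Y = false IMPLIES false = true
Z XOR W = false XOR false = false
(Z XOR W) IMPLIES W = false IMPLIES false = true
(Z IMPLIES Y) XOR ((Z XOR W) IMPLIES W) = true XOR true = false
Z IFF W = false IFF false = true
(Z IFF W) IMPLIES W = true IMPLIES false = false
W XOR ((Z IFF W) IMPLIES W) = false XOR false = false
W AND (W XOR ((Z IFF W) IMPLIES W)) = false AND false = false
((Z IMPLIES Y) XOR ((Z XOR W) IMPLIES W)) XOR (W AND (W XOR ((Z IFF W) IMPLIES W))) = false XOR false = false
NOT (((Z IMPLIES Y) XOR ((Z XOR W) IMPLIES W)) XOR (W AND (W XOR ((Z IFF W) IMPLIES W)))) = NOT false = true
NOT NOT (((Z IMPLIES Y) XOR ((Z XOR W) IMPLIES W)) XOR (W AND (W XOR ((Z IFF W) IMPLIES W)))) = NOT true = false
W XOR NOT NOT (((Z IMPLIES Y) XOR ((Z XOR W) IMPLIES W)) XOR (W AND (W XOR ((Z IFF W) IMPLIES W)))) = false XOR false = false
Z XOR Y = false XOR false = false
Z OR (Z XOR Y) = false OR false = false
NOT (Z OR (Z XOR Y)) = NOT false = true
NOT (Z OR (Z XOR Y)) IFF Y = true IFF false = false
(NOT (Z OR (Z XOR Y)) IFF Y) AND Y = false AND false = false
W IFF ((NOT (Z OR (Z XOR Y)) IFF Y) AND Y) = false IFF false = true
(W XOR NOT NOT (((Z IMPLIES Y) XOR ((Z XOR W) IMPLIES W)) XOR (W AND (W XOR ((Z IFF W) IMPLIES W))))) XOR (W IFF ((NOT (Z OR (Z XOR Y)) IFF Y) AND Y)) = false XOR true = true

true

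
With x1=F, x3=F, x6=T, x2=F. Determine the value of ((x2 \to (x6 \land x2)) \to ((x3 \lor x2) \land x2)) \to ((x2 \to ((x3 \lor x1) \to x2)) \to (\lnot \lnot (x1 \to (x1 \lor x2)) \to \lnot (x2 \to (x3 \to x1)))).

x6 \land x2 = T \land F = F
x2 \to (x6 \land x2) = F \to F = T
x3 \lor x2 = F \lor F = F
(x3 \lor x2) \land x2 = F \land F = F
(x2 \to (x6 \land x2)) \to ((x3 \lor x2) \land x2) = T \to F = F
x3 \lor x1 = F \lor F = F
(x3 \lor x1) \to x2 = F \to F = T
x2 \to ((x3 \lor x1) \to x2) = F \to T = T
x1 \lor x2 = F \lor F = F
x1 \to (x1 \lor x2) = F \to F = T
\lnot (x1 \to (x1 \lor x2)) = \lnot T = F
\lnot \lnot (x1 \to (x1 \lor x2)) = \lnot F = T
x3 \to x1 = F \to F = T
x2 \to (x3 \to x1) = F \to T = T
\lnot (x2 \to (x3 \to x1)) = \lnot T = F
\lnot \lnot (x1 \to (x1 \lor x2)) \to \lnot (x2 \to (x3 \to x1)) = T \to F = F
(x2 \to ((x3 \lor x1) \to x2)) \to (\lnot \lnot (x1 \to (x1 \lor x2)) \to \lnot (x2 \to (x3 \to x1))) = T \to F = F
((x2 \to (x6 \land x2)) \to ((x3 \lor x2) \land x2)) \to ((x2 \to ((x3 \lor x1) \to x2)) \to (\lnot \lnot (x1 \to (x1 \lor x2)) \to \lnot (x2 \to (x3 \to x1)))) = F \to F = T

T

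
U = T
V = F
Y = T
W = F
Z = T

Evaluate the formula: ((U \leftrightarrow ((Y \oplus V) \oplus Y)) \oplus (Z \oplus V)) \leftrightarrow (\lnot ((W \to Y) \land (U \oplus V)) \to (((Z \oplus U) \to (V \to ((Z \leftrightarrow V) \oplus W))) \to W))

T

Substituting U=T, V=F, Y=T, W=F, Z=T:
Y \oplus V = T \oplus F = T
(Y \oplus V) \oplus Y = T \oplus T = F
U \leftrightarrow ((Y \oplus V) \oplus Y) = T \leftrightarrow F = F
Z \oplus V = T \oplus F = T
(U \leftrightarrow ((Y \oplus V) \oplus Y)) \oplus (Z \oplus V) = F \oplus T = T
W \to Y = F \to T = T
U \oplus V = T \oplus F = T
(W \to Y) \land (U \oplus V) = T \land T = T
\lnot ((W \to Y) \land (U \oplus V)) = \lnot T = F
Z \oplus U = T \oplus T = F
Z \leftrightarrow V = T \leftrightarrow F = F
(Z \leftrightarrow V) \oplus W = F \oplus F = F
V \to ((Z \leftrightarrow V) \oplus W) = F \to F = T
(Z \oplus U) \to (V \to ((Z \leftrightarrow V) \oplus W)) = F \to T = T
((Z \oplus U) \to (V \to ((Z \leftrightarrow V) \oplus W))) \to W = T \to F = F
\lnot ((W \to Y) \land (U \oplus V)) \to (((Z \oplus U) \to (V \to ((Z \leftrightarrow V) \oplus W))) \to W) = F \to F = T
((U \leftrightarrow ((Y \oplus V) \oplus Y)) \oplus (Z \oplus V)) \leftrightarrow (\lnot ((W \to Y) \land (U \oplus V)) \to (((Z \oplus U) \to (V \to ((Z \leftrightarrow V) \oplus W))) \to W)) = T \leftrightarrow T = T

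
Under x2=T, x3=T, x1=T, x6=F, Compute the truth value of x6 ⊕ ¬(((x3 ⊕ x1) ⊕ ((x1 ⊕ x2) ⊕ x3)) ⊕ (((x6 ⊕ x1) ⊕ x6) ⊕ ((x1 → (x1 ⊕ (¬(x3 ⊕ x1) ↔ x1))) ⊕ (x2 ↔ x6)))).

T

x3 ⊕ x1 = T ⊕ T = F
x1 ⊕ x2 = T ⊕ T = F
(x1 ⊕ x2) ⊕ x3 = F ⊕ T = T
(x3 ⊕ x1) ⊕ ((x1 ⊕ x2) ⊕ x3) = F ⊕ T = T
x6 ⊕ x1 = F ⊕ T = T
(x6 ⊕ x1) ⊕ x6 = T ⊕ F = T
x3 ⊕ x1 = T ⊕ T = F
¬(x3 ⊕ x1) = ¬F = T
¬(x3 ⊕ x1) ↔ x1 = T ↔ T = T
x1 ⊕ (¬(x3 ⊕ x1) ↔ x1) = T ⊕ T = F
x1 → (x1 ⊕ (¬(x3 ⊕ x1) ↔ x1)) = T → F = F
x2 ↔ x6 = T ↔ F = F
(x1 → (x1 ⊕ (¬(x3 ⊕ x1) ↔ x1))) ⊕ (x2 ↔ x6) = F ⊕ F = F
((x6 ⊕ x1) ⊕ x6) ⊕ ((x1 → (x1 ⊕ (¬(x3 ⊕ x1) ↔ x1))) ⊕ (x2 ↔ x6)) = T ⊕ F = T
((x3 ⊕ x1) ⊕ ((x1 ⊕ x2) ⊕ x3)) ⊕ (((x6 ⊕ x1) ⊕ x6) ⊕ ((x1 → (x1 ⊕ (¬(x3 ⊕ x1) ↔ x1))) ⊕ (x2 ↔ x6))) = T ⊕ T = F
¬(((x3 ⊕ x1) ⊕ ((x1 ⊕ x2) ⊕ x3)) ⊕ (((x6 ⊕ x1) ⊕ x6) ⊕ ((x1 → (x1 ⊕ (¬(x3 ⊕ x1) ↔ x1))) ⊕ (x2 ↔ x6)))) = ¬F = T
x6 ⊕ ¬(((x3 ⊕ x1) ⊕ ((x1 ⊕ x2) ⊕ x3)) ⊕ (((x6 ⊕ x1) ⊕ x6) ⊕ ((x1 → (x1 ⊕ (¬(x3 ⊕ x1) ↔ x1))) ⊕ (x2 ↔ x6)))) = F ⊕ T = T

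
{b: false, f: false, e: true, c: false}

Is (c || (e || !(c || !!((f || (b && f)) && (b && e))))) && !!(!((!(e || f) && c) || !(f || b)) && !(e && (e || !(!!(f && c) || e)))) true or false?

b && f = false && false = false
f || (b && f) = false || false = false
b && e = false && true = false
(f || (b && f)) && (b && e) = false && false = false
!((f || (b && f)) && (b && e)) = !false = true
!!((f || (b && f)) && (b && e)) = !true = false
c || !!((f || (b && f)) && (b && e)) = false || false = false
!(c || !!((f || (b && f)) && (b && e))) = !false = true
e || !(c || !!((f || (b && f)) && (b && e))) = true || true = true
c || (e || !(c || !!((f || (b && f)) && (b && e)))) = false || true = true
e || f = true || false = true
!(e || f) = !true = false
!(e || f) && c = false && false = false
f || b = false || false = false
!(f || b) = !false = true
(!(e || f) && c) || !(f || b) = false || true = true
!((!(e || f) && c) || !(f || b)) = !true = false
f && c = false && false = false
!(f && c) = !false = true
!!(f && c) = !true = false
!!(f && c) || e = false || true = true
!(!!(f && c) || e) = !true = false
e || !(!!(f && c) || e) = true || false = true
e && (e || !(!!(f && c) || e)) = true && true = true
!(e && (e || !(!!(f && c) || e))) = !true = false
!((!(e || f) && c) || !(f || b)) && !(e && (e || !(!!(f && c) || e))) = false && false = false
!(!((!(e || f) && c) || !(f || b)) && !(e && (e || !(!!(f && c) || e)))) = !false = true
!!(!((!(e || f) && c) || !(f || b)) && !(e && (e || !(!!(f && c) || e)))) = !true = false
(c || (e || !(c || !!((f || (b && f)) && (b && e))))) && !!(!((!(e || f) && c) || !(f || b)) && !(e && (e || !(!!(f && c) || e)))) = true && false = false

false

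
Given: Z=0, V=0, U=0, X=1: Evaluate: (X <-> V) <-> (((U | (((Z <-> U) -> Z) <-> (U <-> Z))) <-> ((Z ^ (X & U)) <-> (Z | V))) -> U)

0

Substituting Z=0, V=0, U=0, X=1:
X <-> V = 1 <-> 0 = 0
Z <-> U = 0 <-> 0 = 1
(Z <-> U) -> Z = 1 -> 0 = 0
U <-> Z = 0 <-> 0 = 1
((Z <-> U) -> Z) <-> (U <-> Z) = 0 <-> 1 = 0
U | (((Z <-> U) -> Z) <-> (U <-> Z)) = 0 | 0 = 0
X & U = 1 & 0 = 0
Z ^ (X & U) = 0 ^ 0 = 0
Z | V = 0 | 0 = 0
(Z ^ (X & U)) <-> (Z | V) = 0 <-> 0 = 1
(U | (((Z <-> U) -> Z) <-> (U <-> Z))) <-> ((Z ^ (X & U)) <-> (Z | V)) = 0 <-> 1 = 0
((U | (((Z <-> U) -> Z) <-> (U <-> Z))) <-> ((Z ^ (X & U)) <-> (Z | V))) -> U = 0 -> 0 = 1
(X <-> V) <-> (((U | (((Z <-> U) -> Z) <-> (U <-> Z))) <-> ((Z ^ (X & U)) <-> (Z | V))) -> U) = 0 <-> 1 = 0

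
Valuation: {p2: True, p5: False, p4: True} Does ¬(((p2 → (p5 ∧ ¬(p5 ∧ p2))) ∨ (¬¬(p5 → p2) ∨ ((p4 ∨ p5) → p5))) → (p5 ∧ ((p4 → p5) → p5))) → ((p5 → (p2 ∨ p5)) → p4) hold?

Substituting p2=True, p5=False, p4=True:
p5 ∧ p2 = False ∧ True = False
¬(p5 ∧ p2) = ¬False = True
p5 ∧ ¬(p5 ∧ p2) = False ∧ True = False
p2 → (p5 ∧ ¬(p5 ∧ p2)) = True → False = False
p5 → p2 = False → True = True
¬(p5 → p2) = ¬True = False
¬¬(p5 → p2) = ¬False = True
p4 ∨ p5 = True ∨ False = True
(p4 ∨ p5) → p5 = True → False = False
¬¬(p5 → p2) ∨ ((p4 ∨ p5) → p5) = True ∨ False = True
(p2 → (p5 ∧ ¬(p5 ∧ p2))) ∨ (¬¬(p5 → p2) ∨ ((p4 ∨ p5) → p5)) = False ∨ True = True
p4 → p5 = True → False = False
(p4 → p5) → p5 = False → False = True
p5 ∧ ((p4 → p5) → p5) = False ∧ True = False
((p2 → (p5 ∧ ¬(p5 ∧ p2))) ∨ (¬¬(p5 → p2) ∨ ((p4 ∨ p5) → p5))) → (p5 ∧ ((p4 → p5) → p5)) = True → False = False
¬(((p2 → (p5 ∧ ¬(p5 ∧ p2))) ∨ (¬¬(p5 → p2) ∨ ((p4 ∨ p5) → p5))) → (p5 ∧ ((p4 → p5) → p5))) = ¬False = True
p2 ∨ p5 = True ∨ False = True
p5 → (p2 ∨ p5) = False → True = True
(p5 → (p2 ∨ p5)) → p4 = True → True = True
¬(((p2 → (p5 ∧ ¬(p5 ∧ p2))) ∨ (¬¬(p5 → p2) ∨ ((p4 ∨ p5) → p5))) → (p5 ∧ ((p4 → p5) → p5))) → ((p5 → (p2 ∨ p5)) → p4) = True → True = True

True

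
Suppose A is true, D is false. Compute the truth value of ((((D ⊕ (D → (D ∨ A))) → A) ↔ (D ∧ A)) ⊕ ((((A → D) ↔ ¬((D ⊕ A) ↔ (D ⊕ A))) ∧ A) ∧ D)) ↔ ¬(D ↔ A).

F

Substituting A=T, D=F:
D ∨ A = F ∨ T = T
D → (D ∨ A) = F → T = T
D ⊕ (D → (D ∨ A)) = F ⊕ T = T
(D ⊕ (D → (D ∨ A))) → A = T → T = T
D ∧ A = F ∧ T = F
((D ⊕ (D → (D ∨ A))) → A) ↔ (D ∧ A) = T ↔ F = F
A → D = T → F = F
D ⊕ A = F ⊕ T = T
D ⊕ A = F ⊕ T = T
(D ⊕ A) ↔ (D ⊕ A) = T ↔ T = T
¬((D ⊕ A) ↔ (D ⊕ A)) = ¬T = F
(A → D) ↔ ¬((D ⊕ A) ↔ (D ⊕ A)) = F ↔ F = T
((A → D) ↔ ¬((D ⊕ A) ↔ (D ⊕ A))) ∧ A = T ∧ T = T
(((A → D) ↔ ¬((D ⊕ A) ↔ (D ⊕ A))) ∧ A) ∧ D = T ∧ F = F
(((D ⊕ (D → (D ∨ A))) → A) ↔ (D ∧ A)) ⊕ ((((A → D) ↔ ¬((D ⊕ A) ↔ (D ⊕ A))) ∧ A) ∧ D) = F ⊕ F = F
D ↔ A = F ↔ T = F
¬(D ↔ A) = ¬F = T
((((D ⊕ (D → (D ∨ A))) → A) ↔ (D ∧ A)) ⊕ ((((A → D) ↔ ¬((D ⊕ A) ↔ (D ⊕ A))) ∧ A) ∧ D)) ↔ ¬(D ↔ A) = F ↔ T = F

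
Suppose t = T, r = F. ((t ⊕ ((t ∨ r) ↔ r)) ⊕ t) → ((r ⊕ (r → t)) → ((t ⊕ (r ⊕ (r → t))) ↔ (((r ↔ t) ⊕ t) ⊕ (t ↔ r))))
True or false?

T

Substituting t=T, r=F:
t ∨ r = T ∨ F = T
(t ∨ r) ↔ r = T ↔ F = F
t ⊕ ((t ∨ r) ↔ r) = T ⊕ F = T
(t ⊕ ((t ∨ r) ↔ r)) ⊕ t = T ⊕ T = F
r → t = F → T = T
r ⊕ (r → t) = F ⊕ T = T
r → t = F → T = T
r ⊕ (r → t) = F ⊕ T = T
t ⊕ (r ⊕ (r → t)) = T ⊕ T = F
r ↔ t = F ↔ T = F
(r ↔ t) ⊕ t = F ⊕ T = T
t ↔ r = T ↔ F = F
((r ↔ t) ⊕ t) ⊕ (t ↔ r) = T ⊕ F = T
(t ⊕ (r ⊕ (r → t))) ↔ (((r ↔ t) ⊕ t) ⊕ (t ↔ r)) = F ↔ T = F
(r ⊕ (r → t)) → ((t ⊕ (r ⊕ (r → t))) ↔ (((r ↔ t) ⊕ t) ⊕ (t ↔ r))) = T → F = F
((t ⊕ ((t ∨ r) ↔ r)) ⊕ t) → ((r ⊕ (r → t)) → ((t ⊕ (r ⊕ (r → t))) ↔ (((r ↔ t) ⊕ t) ⊕ (t ↔ r)))) = F → F = T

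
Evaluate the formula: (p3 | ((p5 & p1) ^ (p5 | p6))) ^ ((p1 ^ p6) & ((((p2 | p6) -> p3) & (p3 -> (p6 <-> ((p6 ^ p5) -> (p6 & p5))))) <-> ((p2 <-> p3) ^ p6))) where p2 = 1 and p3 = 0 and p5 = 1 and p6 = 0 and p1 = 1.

p5 & p1 = 1 & 1 = 1
p5 | p6 = 1 | 0 = 1
(p5 & p1) ^ (p5 | p6) = 1 ^ 1 = 0
p3 | ((p5 & p1) ^ (p5 | p6)) = 0 | 0 = 0
p1 ^ p6 = 1 ^ 0 = 1
p2 | p6 = 1 | 0 = 1
(p2 | p6) -> p3 = 1 -> 0 = 0
p6 ^ p5 = 0 ^ 1 = 1
p6 & p5 = 0 & 1 = 0
(p6 ^ p5) -> (p6 & p5) = 1 -> 0 = 0
p6 <-> ((p6 ^ p5) -> (p6 & p5)) = 0 <-> 0 = 1
p3 -> (p6 <-> ((p6 ^ p5) -> (p6 & p5))) = 0 -> 1 = 1
((p2 | p6) -> p3) & (p3 -> (p6 <-> ((p6 ^ p5) -> (p6 & p5)))) = 0 & 1 = 0
p2 <-> p3 = 1 <-> 0 = 0
(p2 <-> p3) ^ p6 = 0 ^ 0 = 0
(((p2 | p6) -> p3) & (p3 -> (p6 <-> ((p6 ^ p5) -> (p6 & p5))))) <-> ((p2 <-> p3) ^ p6) = 0 <-> 0 = 1
(p1 ^ p6) & ((((p2 | p6) -> p3) & (p3 -> (p6 <-> ((p6 ^ p5) -> (p6 & p5))))) <-> ((p2 <-> p3) ^ p6)) = 1 & 1 = 1
(p3 | ((p5 & p1) ^ (p5 | p6))) ^ ((p1 ^ p6) & ((((p2 | p6) -> p3) & (p3 -> (p6 <-> ((p6 ^ p5) -> (p6 & p5))))) <-> ((p2 <-> p3) ^ p6))) = 0 ^ 1 = 1

1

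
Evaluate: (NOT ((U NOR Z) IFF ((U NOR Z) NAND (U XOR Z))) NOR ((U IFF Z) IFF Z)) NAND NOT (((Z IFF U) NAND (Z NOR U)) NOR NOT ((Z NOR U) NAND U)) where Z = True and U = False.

True

Substituting Z=True, U=False:
U NOR Z = False NOR True = False
U NOR Z = False NOR True = False
U XOR Z = False XOR True = True
(U NOR Z) NAND (U XOR Z) = False NAND True = True
(U NOR Z) IFF ((U NOR Z) NAND (U XOR Z)) = False IFF True = False
NOT ((U NOR Z) IFF ((U NOR Z) NAND (U XOR Z))) = NOT False = True
U IFF Z = False IFF True = False
(U IFF Z) IFF Z = False IFF True = False
NOT ((U NOR Z) IFF ((U NOR Z) NAND (U XOR Z))) NOR ((U IFF Z) IFF Z) = True NOR False = False
Z IFF U = True IFF False = False
Z NOR U = True NOR False = False
(Z IFF U) NAND (Z NOR U) = False NAND False = True
Z NOR U = True NOR False = False
(Z NOR U) NAND U = False NAND False = True
NOT ((Z NOR U) NAND U) = NOT True = False
((Z IFF U) NAND (Z NOR U)) NOR NOT ((Z NOR U) NAND U) = True NOR False = False
NOT (((Z IFF U) NAND (Z NOR U)) NOR NOT ((Z NOR U) NAND U)) = NOT False = True
(NOT ((U NOR Z) IFF ((U NOR Z) NAND (U XOR Z))) NOR ((U IFF Z) IFF Z)) NAND NOT (((Z IFF U) NAND (Z NOR U)) NOR NOT ((Z NOR U) NAND U)) = False NAND True = True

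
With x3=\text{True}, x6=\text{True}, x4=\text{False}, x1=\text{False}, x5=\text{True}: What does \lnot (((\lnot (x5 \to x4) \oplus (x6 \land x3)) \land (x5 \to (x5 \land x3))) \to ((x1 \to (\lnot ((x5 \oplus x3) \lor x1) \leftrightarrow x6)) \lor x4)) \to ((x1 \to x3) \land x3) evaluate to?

\text{True}

x5 \to x4 = \text{True} \to \text{False} = \text{False}
\lnot (x5 \to x4) = \lnot \text{False} = \text{True}
x6 \land x3 = \text{True} \land \text{True} = \text{True}
\lnot (x5 \to x4) \oplus (x6 \land x3) = \text{True} \oplus \text{True} = \text{False}
x5 \land x3 = \text{True} \land \text{True} = \text{True}
x5 \to (x5 \land x3) = \text{True} \to \text{True} = \text{True}
(\lnot (x5 \to x4) \oplus (x6 \land x3)) \land (x5 \to (x5 \land x3)) = \text{False} \land \text{True} = \text{False}
x5 \oplus x3 = \text{True} \oplus \text{True} = \text{False}
(x5 \oplus x3) \lor x1 = \text{False} \lor \text{False} = \text{False}
\lnot ((x5 \oplus x3) \lor x1) = \lnot \text{False} = \text{True}
\lnot ((x5 \oplus x3) \lor x1) \leftrightarrow x6 = \text{True} \leftrightarrow \text{True} = \text{True}
x1 \to (\lnot ((x5 \oplus x3) \lor x1) \leftrightarrow x6) = \text{False} \to \text{True} = \text{True}
(x1 \to (\lnot ((x5 \oplus x3) \lor x1) \leftrightarrow x6)) \lor x4 = \text{True} \lor \text{False} = \text{True}
((\lnot (x5 \to x4) \oplus (x6 \land x3)) \land (x5 \to (x5 \land x3))) \to ((x1 \to (\lnot ((x5 \oplus x3) \lor x1) \leftrightarrow x6)) \lor x4) = \text{False} \to \text{True} = \text{True}
\lnot (((\lnot (x5 \to x4) \oplus (x6 \land x3)) \land (x5 \to (x5 \land x3))) \to ((x1 \to (\lnot ((x5 \oplus x3) \lor x1) \leftrightarrow x6)) \lor x4)) = \lnot \text{True} = \text{False}
x1 \to x3 = \text{False} \to \text{True} = \text{True}
(x1 \to x3) \land x3 = \text{True} \land \text{True} = \text{True}
\lnot (((\lnot (x5 \to x4) \oplus (x6 \land x3)) \land (x5 \to (x5 \land x3))) \to ((x1 \to (\lnot ((x5 \oplus x3) \lor x1) \leftrightarrow x6)) \lor x4)) \to ((x1 \to x3) \land x3) = \text{False} \to \text{True} = \text{True}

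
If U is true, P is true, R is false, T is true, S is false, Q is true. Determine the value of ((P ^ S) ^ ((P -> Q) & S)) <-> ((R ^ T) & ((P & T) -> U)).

True

P ^ S = True ^ False = True
P -> Q = True -> True = True
(P -> Q) & S = True & False = False
(P ^ S) ^ ((P -> Q) & S) = True ^ False = True
R ^ T = False ^ True = True
P & T = True & True = True
(P & T) -> U = True -> True = True
(R ^ T) & ((P & T) -> U) = True & True = True
((P ^ S) ^ ((P -> Q) & S)) <-> ((R ^ T) & ((P & T) -> U)) = True <-> True = True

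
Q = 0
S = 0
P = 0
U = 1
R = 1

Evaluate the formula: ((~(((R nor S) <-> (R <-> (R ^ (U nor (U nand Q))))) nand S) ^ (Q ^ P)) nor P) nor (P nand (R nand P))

R nor S = 1 nor 0 = 0
U nand Q = 1 nand 0 = 1
U nor (U nand Q) = 1 nor 1 = 0
R ^ (U nor (U nand Q)) = 1 ^ 0 = 1
R <-> (R ^ (U nor (U nand Q))) = 1 <-> 1 = 1
(R nor S) <-> (R <-> (R ^ (U nor (U nand Q)))) = 0 <-> 1 = 0
((R nor S) <-> (R <-> (R ^ (U nor (U nand Q))))) nand S = 0 nand 0 = 1
~(((R nor S) <-> (R <-> (R ^ (U nor (U nand Q))))) nand S) = ~1 = 0
Q ^ P = 0 ^ 0 = 0
~(((R nor S) <-> (R <-> (R ^ (U nor (U nand Q))))) nand S) ^ (Q ^ P) = 0 ^ 0 = 0
(~(((R nor S) <-> (R <-> (R ^ (U nor (U nand Q))))) nand S) ^ (Q ^ P)) nor P = 0 nor 0 = 1
R nand P = 1 nand 0 = 1
P nand (R nand P) = 0 nand 1 = 1
((~(((R nor S) <-> (R <-> (R ^ (U nor (U nand Q))))) nand S) ^ (Q ^ P)) nor P) nor (P nand (R nand P)) = 1 nor 1 = 0

0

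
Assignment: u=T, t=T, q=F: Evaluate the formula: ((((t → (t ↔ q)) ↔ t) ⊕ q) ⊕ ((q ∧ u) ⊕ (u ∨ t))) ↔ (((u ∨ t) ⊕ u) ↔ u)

Substituting u=T, t=T, q=F:
t ↔ q = T ↔ F = F
t → (t ↔ q) = T → F = F
(t → (t ↔ q)) ↔ t = F ↔ T = F
((t → (t ↔ q)) ↔ t) ⊕ q = F ⊕ F = F
q ∧ u = F ∧ T = F
u ∨ t = T ∨ T = T
(q ∧ u) ⊕ (u ∨ t) = F ⊕ T = T
(((t → (t ↔ q)) ↔ t) ⊕ q) ⊕ ((q ∧ u) ⊕ (u ∨ t)) = F ⊕ T = T
u ∨ t = T ∨ T = T
(u ∨ t) ⊕ u = T ⊕ T = F
((u ∨ t) ⊕ u) ↔ u = F ↔ T = F
((((t → (t ↔ q)) ↔ t) ⊕ q) ⊕ ((q ∧ u) ⊕ (u ∨ t))) ↔ (((u ∨ t) ⊕ u) ↔ u) = T ↔ F = F

F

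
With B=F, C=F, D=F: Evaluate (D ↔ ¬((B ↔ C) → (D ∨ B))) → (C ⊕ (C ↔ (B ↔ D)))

T

B ↔ C = F ↔ F = T
D ∨ B = F ∨ F = F
(B ↔ C) → (D ∨ B) = T → F = F
¬((B ↔ C) → (D ∨ B)) = ¬F = T
D ↔ ¬((B ↔ C) → (D ∨ B)) = F ↔ T = F
B ↔ D = F ↔ F = T
C ↔ (B ↔ D) = F ↔ T = F
C ⊕ (C ↔ (B ↔ D)) = F ⊕ F = F
(D ↔ ¬((B ↔ C) → (D ∨ B))) → (C ⊕ (C ↔ (B ↔ D))) = F → F = T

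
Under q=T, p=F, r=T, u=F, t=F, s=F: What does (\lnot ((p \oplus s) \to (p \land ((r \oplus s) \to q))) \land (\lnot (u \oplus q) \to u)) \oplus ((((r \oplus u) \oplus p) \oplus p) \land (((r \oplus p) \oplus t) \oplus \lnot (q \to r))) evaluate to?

Substituting q=T, p=F, r=T, u=F, t=F, s=F:
p \oplus s = F \oplus F = F
r \oplus s = T \oplus F = T
(r \oplus s) \to q = T \to T = T
p \land ((r \oplus s) \to q) = F \land T = F
(p \oplus s) \to (p \land ((r \oplus s) \to q)) = F \to F = T
\lnot ((p \oplus s) \to (p \land ((r \oplus s) \to q))) = \lnot T = F
u \oplus q = F \oplus T = T
\lnot (u \oplus q) = \lnot T = F
\lnot (u \oplus q) \to u = F \to F = T
\lnot ((p \oplus s) \to (p \land ((r \oplus s) \to q))) \land (\lnot (u \oplus q) \to u) = F \land T = F
r \oplus u = T \oplus F = T
(r \oplus u) \oplus p = T \oplus F = T
((r \oplus u) \oplus p) \oplus p = T \oplus F = T
r \oplus p = T \oplus F = T
(r \oplus p) \oplus t = T \oplus F = T
q \to r = T \to T = T
\lnot (q \to r) = \lnot T = F
((r \oplus p) \oplus t) \oplus \lnot (q \to r) = T \oplus F = T
(((r \oplus u) \oplus p) \oplus p) \land (((r \oplus p) \oplus t) \oplus \lnot (q \to r)) = T \land T = T
(\lnot ((p \oplus s) \to (p \land ((r \oplus s) \to q))) \land (\lnot (u \oplus q) \to u)) \oplus ((((r \oplus u) \oplus p) \oplus p) \land (((r \oplus p) \oplus t) \oplus \lnot (q \to r))) = F \oplus T = T

T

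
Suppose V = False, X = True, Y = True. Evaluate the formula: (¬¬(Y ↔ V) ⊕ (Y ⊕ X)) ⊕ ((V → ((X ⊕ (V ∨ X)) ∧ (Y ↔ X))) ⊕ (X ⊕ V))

Y ↔ V = True ↔ False = False
¬(Y ↔ V) = ¬False = True
¬¬(Y ↔ V) = ¬True = False
Y ⊕ X = True ⊕ True = False
¬¬(Y ↔ V) ⊕ (Y ⊕ X) = False ⊕ False = False
V ∨ X = False ∨ True = True
X ⊕ (V ∨ X) = True ⊕ True = False
Y ↔ X = True ↔ True = True
(X ⊕ (V ∨ X)) ∧ (Y ↔ X) = False ∧ True = False
V → ((X ⊕ (V ∨ X)) ∧ (Y ↔ X)) = False → False = True
X ⊕ V = True ⊕ False = True
(V → ((X ⊕ (V ∨ X)) ∧ (Y ↔ X))) ⊕ (X ⊕ V) = True ⊕ True = False
(¬¬(Y ↔ V) ⊕ (Y ⊕ X)) ⊕ ((V → ((X ⊕ (V ∨ X)) ∧ (Y ↔ X))) ⊕ (X ⊕ V)) = False ⊕ False = False

False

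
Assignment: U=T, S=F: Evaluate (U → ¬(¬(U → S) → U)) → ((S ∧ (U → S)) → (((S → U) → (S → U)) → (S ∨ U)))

T

Substituting U=T, S=F:
U → S = T → F = F
¬(U → S) = ¬F = T
¬(U → S) → U = T → T = T
¬(¬(U → S) → U) = ¬T = F
U → ¬(¬(U → S) → U) = T → F = F
U → S = T → F = F
S ∧ (U → S) = F ∧ F = F
S → U = F → T = T
S → U = F → T = T
(S → U) → (S → U) = T → T = T
S ∨ U = F ∨ T = T
((S → U) → (S → U)) → (S ∨ U) = T → T = T
(S ∧ (U → S)) → (((S → U) → (S → U)) → (S ∨ U)) = F → T = T
(U → ¬(¬(U → S) → U)) → ((S ∧ (U → S)) → (((S → U) → (S → U)) → (S ∨ U))) = F → T = T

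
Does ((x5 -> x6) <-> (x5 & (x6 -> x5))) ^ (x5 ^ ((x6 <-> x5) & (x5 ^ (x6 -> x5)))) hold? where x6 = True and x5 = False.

x5 -> x6 = False -> True = True
x6 -> x5 = True -> False = False
x5 & (x6 -> x5) = False & False = False
(x5 -> x6) <-> (x5 & (x6 -> x5)) = True <-> False = False
x6 <-> x5 = True <-> False = False
x6 -> x5 = True -> False = False
x5 ^ (x6 -> x5) = False ^ False = False
(x6 <-> x5) & (x5 ^ (x6 -> x5)) = False & False = False
x5 ^ ((x6 <-> x5) & (x5 ^ (x6 -> x5))) = False ^ False = False
((x5 -> x6) <-> (x5 & (x6 -> x5))) ^ (x5 ^ ((x6 <-> x5) & (x5 ^ (x6 -> x5)))) = False ^ False = False

False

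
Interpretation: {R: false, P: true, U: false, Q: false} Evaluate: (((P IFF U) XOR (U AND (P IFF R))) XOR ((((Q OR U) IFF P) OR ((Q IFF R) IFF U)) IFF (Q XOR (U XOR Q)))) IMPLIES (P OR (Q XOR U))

P IFF U = true IFF false = false
P IFF R = true IFF false = false
U AND (P IFF R) = false AND false = false
(P IFF U) XOR (U AND (P IFF R)) = false XOR false = false
Q OR U = false OR false = false
(Q OR U) IFF P = false IFF true = false
Q IFF R = false IFF false = true
(Q IFF R) IFF U = true IFF false = false
((Q OR U) IFF P) OR ((Q IFF R) IFF U) = false OR false = false
U XOR Q = false XOR false = false
Q XOR (U XOR Q) = false XOR false = false
(((Q OR U) IFF P) OR ((Q IFF R) IFF U)) IFF (Q XOR (U XOR Q)) = false IFF false = true
((P IFF U) XOR (U AND (P IFF R))) XOR ((((Q OR U) IFF P) OR ((Q IFF R) IFF U)) IFF (Q XOR (U XOR Q))) = false XOR true = true
Q XOR U = false XOR false = false
P OR (Q XOR U) = true OR false = true
(((P IFF U) XOR (U AND (P IFF R))) XOR ((((Q OR U) IFF P) OR ((Q IFF R) IFF U)) IFF (Q XOR (U XOR Q)))) IMPLIES (P OR (Q XOR U)) = true IMPLIES true = true

true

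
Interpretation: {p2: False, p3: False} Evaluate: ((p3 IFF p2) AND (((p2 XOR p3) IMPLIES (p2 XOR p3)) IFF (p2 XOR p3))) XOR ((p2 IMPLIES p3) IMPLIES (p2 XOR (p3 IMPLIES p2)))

p3 IFF p2 = False IFF False = True
p2 XOR p3 = False XOR False = False
p2 XOR p3 = False XOR False = False
(p2 XOR p3) IMPLIES (p2 XOR p3) = False IMPLIES False = True
p2 XOR p3 = False XOR False = False
((p2 XOR p3) IMPLIES (p2 XOR p3)) IFF (p2 XOR p3) = True IFF False = False
(p3 IFF p2) AND (((p2 XOR p3) IMPLIES (p2 XOR p3)) IFF (p2 XOR p3)) = True AND False = False
p2 IMPLIES p3 = False IMPLIES False = True
p3 IMPLIES p2 = False IMPLIES False = True
p2 XOR (p3 IMPLIES p2) = False XOR True = True
(p2 IMPLIES p3) IMPLIES (p2 XOR (p3 IMPLIES p2)) = True IMPLIES True = True
((p3 IFF p2) AND (((p2 XOR p3) IMPLIES (p2 XOR p3)) IFF (p2 XOR p3))) XOR ((p2 IMPLIES p3) IMPLIES (p2 XOR (p3 IMPLIES p2))) = False XOR True = True

True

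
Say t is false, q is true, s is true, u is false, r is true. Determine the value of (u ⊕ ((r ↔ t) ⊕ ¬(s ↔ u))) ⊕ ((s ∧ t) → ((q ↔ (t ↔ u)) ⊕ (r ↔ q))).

F

r ↔ t = T ↔ F = F
s ↔ u = T ↔ F = F
¬(s ↔ u) = ¬F = T
(r ↔ t) ⊕ ¬(s ↔ u) = F ⊕ T = T
u ⊕ ((r ↔ t) ⊕ ¬(s ↔ u)) = F ⊕ T = T
s ∧ t = T ∧ F = F
t ↔ u = F ↔ F = T
q ↔ (t ↔ u) = T ↔ T = T
r ↔ q = T ↔ T = T
(q ↔ (t ↔ u)) ⊕ (r ↔ q) = T ⊕ T = F
(s ∧ t) → ((q ↔ (t ↔ u)) ⊕ (r ↔ q)) = F → F = T
(u ⊕ ((r ↔ t) ⊕ ¬(s ↔ u))) ⊕ ((s ∧ t) → ((q ↔ (t ↔ u)) ⊕ (r ↔ q))) = T ⊕ T = F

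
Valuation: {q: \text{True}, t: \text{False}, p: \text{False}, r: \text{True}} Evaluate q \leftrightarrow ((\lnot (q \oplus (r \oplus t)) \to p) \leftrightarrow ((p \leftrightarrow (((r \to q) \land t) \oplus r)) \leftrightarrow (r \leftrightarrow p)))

Substituting q=\text{True}, t=\text{False}, p=\text{False}, r=\text{True}:
r \oplus t = \text{True} \oplus \text{False} = \text{True}
q \oplus (r \oplus t) = \text{True} \oplus \text{True} = \text{False}
\lnot (q \oplus (r \oplus t)) = \lnot \text{False} = \text{True}
\lnot (q \oplus (r \oplus t)) \to p = \text{True} \to \text{False} = \text{False}
r \to q = \text{True} \to \text{True} = \text{True}
(r \to q) \land t = \text{True} \land \text{False} = \text{False}
((r \to q) \land t) \oplus r = \text{False} \oplus \text{True} = \text{True}
p \leftrightarrow (((r \to q) \land t) \oplus r) = \text{False} \leftrightarrow \text{True} = \text{False}
r \leftrightarrow p = \text{True} \leftrightarrow \text{False} = \text{False}
(p \leftrightarrow (((r \to q) \land t) \oplus r)) \leftrightarrow (r \leftrightarrow p) = \text{False} \leftrightarrow \text{False} = \text{True}
(\lnot (q \oplus (r \oplus t)) \to p) \leftrightarrow ((p \leftrightarrow (((r \to q) \land t) \oplus r)) \leftrightarrow (r \leftrightarrow p)) = \text{False} \leftrightarrow \text{True} = \text{False}
q \leftrightarrow ((\lnot (q \oplus (r \oplus t)) \to p) \leftrightarrow ((p \leftrightarrow (((r \to q) \land t) \oplus r)) \leftrightarrow (r \leftrightarrow p))) = \text{True} \leftrightarrow \text{False} = \text{False}

\text{False}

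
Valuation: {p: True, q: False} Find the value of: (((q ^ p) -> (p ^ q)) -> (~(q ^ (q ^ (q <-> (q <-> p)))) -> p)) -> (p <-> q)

q ^ p = False ^ True = True
p ^ q = True ^ False = True
(q ^ p) -> (p ^ q) = True -> True = True
q <-> p = False <-> True = False
q <-> (q <-> p) = False <-> False = True
q ^ (q <-> (q <-> p)) = False ^ True = True
q ^ (q ^ (q <-> (q <-> p))) = False ^ True = True
~(q ^ (q ^ (q <-> (q <-> p)))) = ~True = False
~(q ^ (q ^ (q <-> (q <-> p)))) -> p = False -> True = True
((q ^ p) -> (p ^ q)) -> (~(q ^ (q ^ (q <-> (q <-> p)))) -> p) = True -> True = True
p <-> q = True <-> False = False
(((q ^ p) -> (p ^ q)) -> (~(q ^ (q ^ (q <-> (q <-> p)))) -> p)) -> (p <-> q) = True -> False = False

False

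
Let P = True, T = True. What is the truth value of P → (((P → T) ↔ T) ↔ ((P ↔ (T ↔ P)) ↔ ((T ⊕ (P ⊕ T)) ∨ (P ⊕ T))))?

P → T = True → True = True
(P → T) ↔ T = True ↔ True = True
T ↔ P = True ↔ True = True
P ↔ (T ↔ P) = True ↔ True = True
P ⊕ T = True ⊕ True = False
T ⊕ (P ⊕ T) = True ⊕ False = True
P ⊕ T = True ⊕ True = False
(T ⊕ (P ⊕ T)) ∨ (P ⊕ T) = True ∨ False = True
(P ↔ (T ↔ P)) ↔ ((T ⊕ (P ⊕ T)) ∨ (P ⊕ T)) = True ↔ True = True
((P → T) ↔ T) ↔ ((P ↔ (T ↔ P)) ↔ ((T ⊕ (P ⊕ T)) ∨ (P ⊕ T))) = True ↔ True = True
P → (((P → T) ↔ T) ↔ ((P ↔ (T ↔ P)) ↔ ((T ⊕ (P ⊕ T)) ∨ (P ⊕ T)))) = True → True = True

True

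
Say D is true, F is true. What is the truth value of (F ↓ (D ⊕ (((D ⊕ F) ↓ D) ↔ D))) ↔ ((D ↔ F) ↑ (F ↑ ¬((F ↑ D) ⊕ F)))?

D ⊕ F = True ⊕ True = False
(D ⊕ F) ↓ D = False ↓ True = False
((D ⊕ F) ↓ D) ↔ D = False ↔ True = False
D ⊕ (((D ⊕ F) ↓ D) ↔ D) = True ⊕ False = True
F ↓ (D ⊕ (((D ⊕ F) ↓ D) ↔ D)) = True ↓ True = False
D ↔ F = True ↔ True = True
F ↑ D = True ↑ True = False
(F ↑ D) ⊕ F = False ⊕ True = True
¬((F ↑ D) ⊕ F) = ¬True = False
F ↑ ¬((F ↑ D) ⊕ F) = True ↑ False = True
(D ↔ F) ↑ (F ↑ ¬((F ↑ D) ⊕ F)) = True ↑ True = False
(F ↓ (D ⊕ (((D ⊕ F) ↓ D) ↔ D))) ↔ ((D ↔ F) ↑ (F ↑ ¬((F ↑ D) ⊕ F))) = False ↔ False = True

True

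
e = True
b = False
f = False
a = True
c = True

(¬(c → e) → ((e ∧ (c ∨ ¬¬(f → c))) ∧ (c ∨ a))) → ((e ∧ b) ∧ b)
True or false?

c → e = True → True = True
¬(c → e) = ¬True = False
f → c = False → True = True
¬(f → c) = ¬True = False
¬¬(f → c) = ¬False = True
c ∨ ¬¬(f → c) = True ∨ True = True
e ∧ (c ∨ ¬¬(f → c)) = True ∧ True = True
c ∨ a = True ∨ True = True
(e ∧ (c ∨ ¬¬(f → c))) ∧ (c ∨ a) = True ∧ True = True
¬(c → e) → ((e ∧ (c ∨ ¬¬(f → c))) ∧ (c ∨ a)) = False → True = True
e ∧ b = True ∧ False = False
(e ∧ b) ∧ b = False ∧ False = False
(¬(c → e) → ((e ∧ (c ∨ ¬¬(f → c))) ∧ (c ∨ a))) → ((e ∧ b) ∧ b) = True → False = False

False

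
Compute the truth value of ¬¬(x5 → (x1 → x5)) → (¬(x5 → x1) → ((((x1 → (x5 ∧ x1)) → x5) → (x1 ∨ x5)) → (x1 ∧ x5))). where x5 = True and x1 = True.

x1 → x5 = True → True = True
x5 → (x1 → x5) = True → True = True
¬(x5 → (x1 → x5)) = ¬True = False
¬¬(x5 → (x1 → x5)) = ¬False = True
x5 → x1 = True → True = True
¬(x5 → x1) = ¬True = False
x5 ∧ x1 = True ∧ True = True
x1 → (x5 ∧ x1) = True → True = True
(x1 → (x5 ∧ x1)) → x5 = True → True = True
x1 ∨ x5 = True ∨ True = True
((x1 → (x5 ∧ x1)) → x5) → (x1 ∨ x5) = True → True = True
x1 ∧ x5 = True ∧ True = True
(((x1 → (x5 ∧ x1)) → x5) → (x1 ∨ x5)) → (x1 ∧ x5) = True → True = True
¬(x5 → x1) → ((((x1 → (x5 ∧ x1)) → x5) → (x1 ∨ x5)) → (x1 ∧ x5)) = False → True = True
¬¬(x5 → (x1 → x5)) → (¬(x5 → x1) → ((((x1 → (x5 ∧ x1)) → x5) → (x1 ∨ x5)) → (x1 ∧ x5))) = True → True = True

True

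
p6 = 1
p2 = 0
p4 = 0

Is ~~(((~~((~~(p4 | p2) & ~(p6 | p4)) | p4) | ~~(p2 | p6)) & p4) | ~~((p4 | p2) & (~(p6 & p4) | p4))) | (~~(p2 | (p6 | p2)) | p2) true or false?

1

p4 | p2 = 0 | 0 = 0
~(p4 | p2) = ~0 = 1
~~(p4 | p2) = ~1 = 0
p6 | p4 = 1 | 0 = 1
~(p6 | p4) = ~1 = 0
~~(p4 | p2) & ~(p6 | p4) = 0 & 0 = 0
(~~(p4 | p2) & ~(p6 | p4)) | p4 = 0 | 0 = 0
~((~~(p4 | p2) & ~(p6 | p4)) | p4) = ~0 = 1
~~((~~(p4 | p2) & ~(p6 | p4)) | p4) = ~1 = 0
p2 | p6 = 0 | 1 = 1
~(p2 | p6) = ~1 = 0
~~(p2 | p6) = ~0 = 1
~~((~~(p4 | p2) & ~(p6 | p4)) | p4) | ~~(p2 | p6) = 0 | 1 = 1
(~~((~~(p4 | p2) & ~(p6 | p4)) | p4) | ~~(p2 | p6)) & p4 = 1 & 0 = 0
p4 | p2 = 0 | 0 = 0
p6 & p4 = 1 & 0 = 0
~(p6 & p4) = ~0 = 1
~(p6 & p4) | p4 = 1 | 0 = 1
(p4 | p2) & (~(p6 & p4) | p4) = 0 & 1 = 0
~((p4 | p2) & (~(p6 & p4) | p4)) = ~0 = 1
~~((p4 | p2) & (~(p6 & p4) | p4)) = ~1 = 0
((~~((~~(p4 | p2) & ~(p6 | p4)) | p4) | ~~(p2 | p6)) & p4) | ~~((p4 | p2) & (~(p6 & p4) | p4)) = 0 | 0 = 0
~(((~~((~~(p4 | p2) & ~(p6 | p4)) | p4) | ~~(p2 | p6)) & p4) | ~~((p4 | p2) & (~(p6 & p4) | p4))) = ~0 = 1
~~(((~~((~~(p4 | p2) & ~(p6 | p4)) | p4) | ~~(p2 | p6)) & p4) | ~~((p4 | p2) & (~(p6 & p4) | p4))) = ~1 = 0
p6 | p2 = 1 | 0 = 1
p2 | (p6 | p2) = 0 | 1 = 1
~(p2 | (p6 | p2)) = ~1 = 0
~~(p2 | (p6 | p2)) = ~0 = 1
~~(p2 | (p6 | p2)) | p2 = 1 | 0 = 1
~~(((~~((~~(p4 | p2) & ~(p6 | p4)) | p4) | ~~(p2 | p6)) & p4) | ~~((p4 | p2) & (~(p6 & p4) | p4))) | (~~(p2 | (p6 | p2)) | p2) = 0 | 1 = 1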